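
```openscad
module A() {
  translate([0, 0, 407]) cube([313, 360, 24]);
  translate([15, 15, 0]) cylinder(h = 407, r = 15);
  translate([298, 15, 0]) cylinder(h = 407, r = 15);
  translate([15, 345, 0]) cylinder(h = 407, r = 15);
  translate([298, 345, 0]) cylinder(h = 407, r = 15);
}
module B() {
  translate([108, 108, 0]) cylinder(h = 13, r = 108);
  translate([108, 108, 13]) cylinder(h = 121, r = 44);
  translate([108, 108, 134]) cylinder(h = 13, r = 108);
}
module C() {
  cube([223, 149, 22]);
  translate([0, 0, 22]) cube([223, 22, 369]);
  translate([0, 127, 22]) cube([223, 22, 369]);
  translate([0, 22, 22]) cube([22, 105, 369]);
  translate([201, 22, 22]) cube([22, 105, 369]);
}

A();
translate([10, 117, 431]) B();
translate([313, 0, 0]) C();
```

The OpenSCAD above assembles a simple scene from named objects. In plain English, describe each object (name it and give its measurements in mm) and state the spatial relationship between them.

A is a four-legged stool. The seat is a 313×360×24 mm slab whose top surface is at z = 431 mm; four round legs, each 30 mm in diameter, run from the floor (z = 0) to the underside of the seat, each leg's axis is inset half a diameter from the nearest pair of seat edges (so the leg's bounding box is flush with the corner).

B is a spool: two coaxial disc flanges of radius 108 mm and thickness 13 mm, joined by a core cylinder of radius 44 mm and height 121 mm. The lower flange rests on z = 0 and the three cylinders share a vertical axis.

C is an open storage box with external size 223×149×391 mm and wall thickness 22 mm (the base is also 22 mm thick). The base covers the whole footprint; the four walls stand on the base, with the y-facing walls full-width and the x-facing walls fitting between their inner faces.

The spool is on top of the stool. The open box is against the stool's +x side, with their −y faces flush.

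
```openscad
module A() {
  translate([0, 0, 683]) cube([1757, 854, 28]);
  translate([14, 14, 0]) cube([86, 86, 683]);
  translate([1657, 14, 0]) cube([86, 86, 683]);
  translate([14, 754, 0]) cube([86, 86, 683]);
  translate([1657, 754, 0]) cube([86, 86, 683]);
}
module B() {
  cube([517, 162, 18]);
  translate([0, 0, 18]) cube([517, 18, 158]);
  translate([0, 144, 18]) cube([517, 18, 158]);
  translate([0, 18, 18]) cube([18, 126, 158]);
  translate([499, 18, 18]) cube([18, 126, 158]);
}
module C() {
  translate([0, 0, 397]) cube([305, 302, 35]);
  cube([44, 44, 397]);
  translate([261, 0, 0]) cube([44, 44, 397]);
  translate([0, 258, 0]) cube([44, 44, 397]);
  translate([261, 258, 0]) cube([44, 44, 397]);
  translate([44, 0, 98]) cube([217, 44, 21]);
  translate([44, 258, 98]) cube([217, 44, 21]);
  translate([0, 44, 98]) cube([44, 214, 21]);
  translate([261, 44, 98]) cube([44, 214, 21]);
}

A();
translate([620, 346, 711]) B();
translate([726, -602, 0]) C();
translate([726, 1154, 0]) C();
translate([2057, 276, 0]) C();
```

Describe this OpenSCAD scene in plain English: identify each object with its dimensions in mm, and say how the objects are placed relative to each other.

A is a table: top 1757 mm (x) × 854 mm (y), 28 mm thick, upper face at z = 711 mm, on four 86×86 mm square legs, each inset 14 mm from the nearest pair of top edges, running from z = 0 to the bottom of the top.

B is an open-topped rectangular box: outside dimensions 517×162×176 mm, with a uniform wall and base thickness of 18 mm. The base is a full 517×162 slab on the floor; four walls sit on top of the base. The front and back walls (the −y and +y sides) span the full width; the two side walls fit between them.

C is a simple wooden stool: a rectangular seat 305 mm (x) by 302 mm (y), 35 mm thick, top face at z = 432 mm, on four square legs, each 44×44 mm in cross-section. The legs rest on z = 0, each flush with a corner of the seat. Four stretchers, 44 mm wide and 21 mm tall, connect adjacent legs with their undersides at z = 98 mm, each running between the inner faces of the legs it joins and aligned with the legs' outer faces on the other axis.

The open box is on top of the table, centred. Three stools sit around the table at the −y, +y, +x sides.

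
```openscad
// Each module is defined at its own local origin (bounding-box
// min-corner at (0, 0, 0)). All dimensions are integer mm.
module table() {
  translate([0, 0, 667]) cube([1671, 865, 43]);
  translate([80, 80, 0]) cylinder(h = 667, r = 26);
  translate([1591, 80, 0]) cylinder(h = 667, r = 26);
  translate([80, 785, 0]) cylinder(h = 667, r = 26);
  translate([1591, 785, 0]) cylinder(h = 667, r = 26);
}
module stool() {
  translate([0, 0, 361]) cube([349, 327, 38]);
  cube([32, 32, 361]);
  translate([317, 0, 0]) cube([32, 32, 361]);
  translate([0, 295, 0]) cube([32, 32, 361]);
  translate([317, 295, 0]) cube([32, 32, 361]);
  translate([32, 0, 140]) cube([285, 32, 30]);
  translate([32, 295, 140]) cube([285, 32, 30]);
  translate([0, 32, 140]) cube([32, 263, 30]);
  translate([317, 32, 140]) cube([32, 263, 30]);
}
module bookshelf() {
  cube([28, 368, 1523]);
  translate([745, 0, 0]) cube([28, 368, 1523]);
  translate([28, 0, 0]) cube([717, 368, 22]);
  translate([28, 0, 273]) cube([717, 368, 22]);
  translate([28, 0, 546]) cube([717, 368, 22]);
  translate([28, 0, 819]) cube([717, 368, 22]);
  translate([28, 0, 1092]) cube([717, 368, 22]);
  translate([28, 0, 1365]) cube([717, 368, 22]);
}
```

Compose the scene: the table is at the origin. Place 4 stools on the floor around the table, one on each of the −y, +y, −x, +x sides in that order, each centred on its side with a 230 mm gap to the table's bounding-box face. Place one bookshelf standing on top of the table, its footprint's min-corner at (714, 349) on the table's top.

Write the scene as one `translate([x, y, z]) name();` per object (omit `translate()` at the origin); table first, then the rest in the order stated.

table();
translate([661, -557, 0]) stool();
translate([661, 1095, 0]) stool();
translate([-579, 269, 0]) stool();
translate([1901, 269, 0]) stool();
translate([714, 349, 710]) bookshelf();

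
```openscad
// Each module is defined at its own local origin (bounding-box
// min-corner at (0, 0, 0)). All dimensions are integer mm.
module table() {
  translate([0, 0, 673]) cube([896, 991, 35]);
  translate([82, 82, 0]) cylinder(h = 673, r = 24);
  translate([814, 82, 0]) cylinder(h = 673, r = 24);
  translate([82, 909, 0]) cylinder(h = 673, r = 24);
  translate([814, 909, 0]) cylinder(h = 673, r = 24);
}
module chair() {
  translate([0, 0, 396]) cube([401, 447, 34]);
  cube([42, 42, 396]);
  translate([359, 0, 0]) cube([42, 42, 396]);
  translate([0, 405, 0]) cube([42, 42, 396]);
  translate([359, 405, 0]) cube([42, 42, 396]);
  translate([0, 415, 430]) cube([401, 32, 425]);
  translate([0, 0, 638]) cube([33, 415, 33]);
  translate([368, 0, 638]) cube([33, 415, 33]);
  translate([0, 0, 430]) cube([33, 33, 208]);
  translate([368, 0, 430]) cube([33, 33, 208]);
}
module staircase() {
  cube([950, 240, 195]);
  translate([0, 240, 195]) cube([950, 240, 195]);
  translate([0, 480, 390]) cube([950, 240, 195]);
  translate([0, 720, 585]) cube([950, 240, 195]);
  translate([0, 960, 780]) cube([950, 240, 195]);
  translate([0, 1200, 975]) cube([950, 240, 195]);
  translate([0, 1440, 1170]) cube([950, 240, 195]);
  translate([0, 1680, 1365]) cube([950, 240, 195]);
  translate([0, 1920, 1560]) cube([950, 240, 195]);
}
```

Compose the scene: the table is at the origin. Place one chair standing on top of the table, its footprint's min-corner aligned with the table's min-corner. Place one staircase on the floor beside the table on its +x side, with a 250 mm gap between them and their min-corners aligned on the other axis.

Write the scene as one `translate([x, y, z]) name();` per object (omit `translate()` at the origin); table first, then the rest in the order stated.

table();
translate([0, 0, 708]) chair();
translate([1146, 0, 0]) staircase();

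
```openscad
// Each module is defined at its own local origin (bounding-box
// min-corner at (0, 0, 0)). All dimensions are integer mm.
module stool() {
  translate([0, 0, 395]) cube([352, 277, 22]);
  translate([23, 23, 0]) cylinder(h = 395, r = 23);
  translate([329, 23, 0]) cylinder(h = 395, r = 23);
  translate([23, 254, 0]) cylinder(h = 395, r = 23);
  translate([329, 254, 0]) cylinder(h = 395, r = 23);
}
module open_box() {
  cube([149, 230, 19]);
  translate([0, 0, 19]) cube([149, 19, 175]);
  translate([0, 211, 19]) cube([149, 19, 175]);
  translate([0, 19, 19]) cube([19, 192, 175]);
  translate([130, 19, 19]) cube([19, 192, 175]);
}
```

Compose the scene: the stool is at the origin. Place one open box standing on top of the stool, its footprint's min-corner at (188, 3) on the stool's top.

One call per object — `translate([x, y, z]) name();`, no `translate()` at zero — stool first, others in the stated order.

stool();
translate([188, 3, 417]) open_box();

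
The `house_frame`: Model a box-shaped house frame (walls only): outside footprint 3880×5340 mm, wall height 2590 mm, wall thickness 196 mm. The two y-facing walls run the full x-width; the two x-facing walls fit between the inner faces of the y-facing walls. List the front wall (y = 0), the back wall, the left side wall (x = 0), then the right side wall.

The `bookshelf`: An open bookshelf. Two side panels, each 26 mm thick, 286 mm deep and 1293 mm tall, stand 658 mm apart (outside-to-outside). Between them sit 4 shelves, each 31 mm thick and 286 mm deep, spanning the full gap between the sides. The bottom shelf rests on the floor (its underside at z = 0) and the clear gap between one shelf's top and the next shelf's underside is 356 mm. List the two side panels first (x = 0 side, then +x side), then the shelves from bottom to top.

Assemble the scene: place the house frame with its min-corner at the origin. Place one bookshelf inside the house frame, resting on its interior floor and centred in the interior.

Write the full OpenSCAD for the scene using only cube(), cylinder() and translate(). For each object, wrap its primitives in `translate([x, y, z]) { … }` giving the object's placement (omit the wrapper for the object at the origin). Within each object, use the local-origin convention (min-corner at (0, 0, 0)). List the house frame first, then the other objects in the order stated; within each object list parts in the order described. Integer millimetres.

cube([3880, 196, 2590]);
translate([0, 5144, 0]) cube([3880, 196, 2590]);
translate([0, 196, 0]) cube([196, 4948, 2590]);
translate([3684, 196, 0]) cube([196, 4948, 2590]);
translate([1611, 2527, 0]) {
  cube([26, 286, 1293]);
  translate([632, 0, 0]) cube([26, 286, 1293]);
  translate([26, 0, 0]) cube([606, 286, 31]);
  translate([26, 0, 387]) cube([606, 286, 31]);
  translate([26, 0, 774]) cube([606, 286, 31]);
  translate([26, 0, 1161]) cube([606, 286, 31]);
}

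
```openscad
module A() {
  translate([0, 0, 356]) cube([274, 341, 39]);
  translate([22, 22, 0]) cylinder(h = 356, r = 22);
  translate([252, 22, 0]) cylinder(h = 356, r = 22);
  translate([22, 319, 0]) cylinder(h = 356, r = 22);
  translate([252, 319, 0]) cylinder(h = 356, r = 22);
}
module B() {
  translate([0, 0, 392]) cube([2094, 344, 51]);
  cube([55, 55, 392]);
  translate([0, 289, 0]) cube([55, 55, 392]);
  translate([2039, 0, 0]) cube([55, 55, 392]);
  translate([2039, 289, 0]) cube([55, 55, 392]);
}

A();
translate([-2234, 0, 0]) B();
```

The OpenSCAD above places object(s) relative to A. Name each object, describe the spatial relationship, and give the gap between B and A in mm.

A is a stool. B is a bench. The bench is on the floor beside the stool on its −x side. The gap between the bench and the stool is 140 mm.

The bench's nearest face is 140 mm from the stool's −x face.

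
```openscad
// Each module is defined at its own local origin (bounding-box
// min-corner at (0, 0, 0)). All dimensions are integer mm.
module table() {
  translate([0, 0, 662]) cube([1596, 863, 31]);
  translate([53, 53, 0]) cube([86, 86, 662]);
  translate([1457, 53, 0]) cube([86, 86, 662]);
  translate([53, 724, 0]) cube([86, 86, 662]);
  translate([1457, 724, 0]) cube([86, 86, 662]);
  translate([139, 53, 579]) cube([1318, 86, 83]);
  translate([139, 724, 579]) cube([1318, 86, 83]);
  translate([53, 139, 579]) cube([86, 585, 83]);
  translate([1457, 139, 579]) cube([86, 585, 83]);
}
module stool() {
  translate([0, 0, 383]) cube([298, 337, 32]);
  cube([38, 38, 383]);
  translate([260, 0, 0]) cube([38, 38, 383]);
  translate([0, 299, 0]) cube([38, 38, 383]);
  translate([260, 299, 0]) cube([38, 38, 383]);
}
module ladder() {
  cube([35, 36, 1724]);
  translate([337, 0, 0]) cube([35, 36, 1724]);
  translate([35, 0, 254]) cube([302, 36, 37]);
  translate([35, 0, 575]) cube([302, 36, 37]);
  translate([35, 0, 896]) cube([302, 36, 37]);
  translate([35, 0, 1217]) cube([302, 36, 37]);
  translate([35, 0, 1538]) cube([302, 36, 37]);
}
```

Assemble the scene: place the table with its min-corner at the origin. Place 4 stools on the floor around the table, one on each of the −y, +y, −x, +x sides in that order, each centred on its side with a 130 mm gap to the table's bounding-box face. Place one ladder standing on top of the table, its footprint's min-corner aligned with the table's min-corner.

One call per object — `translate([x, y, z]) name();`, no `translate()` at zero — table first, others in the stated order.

table();
translate([649, -467, 0]) stool();
translate([649, 993, 0]) stool();
translate([-428, 263, 0]) stool();
translate([1726, 263, 0]) stool();
translate([0, 0, 693]) ladder();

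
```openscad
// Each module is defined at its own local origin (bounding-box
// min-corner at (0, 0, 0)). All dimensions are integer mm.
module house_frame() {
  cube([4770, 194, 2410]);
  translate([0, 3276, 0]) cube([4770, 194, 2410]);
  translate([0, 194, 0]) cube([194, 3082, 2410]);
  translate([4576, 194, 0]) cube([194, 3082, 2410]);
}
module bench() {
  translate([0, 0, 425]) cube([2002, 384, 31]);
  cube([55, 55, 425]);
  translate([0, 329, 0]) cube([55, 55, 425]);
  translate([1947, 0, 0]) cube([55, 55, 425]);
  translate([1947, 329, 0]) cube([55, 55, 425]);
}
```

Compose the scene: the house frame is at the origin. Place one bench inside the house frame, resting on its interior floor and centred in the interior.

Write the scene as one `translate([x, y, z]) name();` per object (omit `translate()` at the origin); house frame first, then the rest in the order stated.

house_frame();
translate([1384, 1543, 0]) bench();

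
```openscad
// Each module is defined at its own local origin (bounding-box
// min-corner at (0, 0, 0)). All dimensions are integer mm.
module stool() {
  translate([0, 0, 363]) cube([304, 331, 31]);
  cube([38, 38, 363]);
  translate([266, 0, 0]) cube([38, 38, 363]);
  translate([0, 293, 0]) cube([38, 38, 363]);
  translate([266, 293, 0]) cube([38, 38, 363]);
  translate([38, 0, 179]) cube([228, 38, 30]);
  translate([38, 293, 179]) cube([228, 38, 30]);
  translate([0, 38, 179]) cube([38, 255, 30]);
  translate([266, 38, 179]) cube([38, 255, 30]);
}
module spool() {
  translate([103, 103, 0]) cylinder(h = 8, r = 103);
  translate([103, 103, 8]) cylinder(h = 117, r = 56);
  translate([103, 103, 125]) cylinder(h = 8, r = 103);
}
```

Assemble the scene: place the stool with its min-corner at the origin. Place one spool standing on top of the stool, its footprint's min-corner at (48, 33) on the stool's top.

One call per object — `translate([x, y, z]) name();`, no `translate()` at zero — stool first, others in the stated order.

stool();
translate([48, 33, 394]) spool();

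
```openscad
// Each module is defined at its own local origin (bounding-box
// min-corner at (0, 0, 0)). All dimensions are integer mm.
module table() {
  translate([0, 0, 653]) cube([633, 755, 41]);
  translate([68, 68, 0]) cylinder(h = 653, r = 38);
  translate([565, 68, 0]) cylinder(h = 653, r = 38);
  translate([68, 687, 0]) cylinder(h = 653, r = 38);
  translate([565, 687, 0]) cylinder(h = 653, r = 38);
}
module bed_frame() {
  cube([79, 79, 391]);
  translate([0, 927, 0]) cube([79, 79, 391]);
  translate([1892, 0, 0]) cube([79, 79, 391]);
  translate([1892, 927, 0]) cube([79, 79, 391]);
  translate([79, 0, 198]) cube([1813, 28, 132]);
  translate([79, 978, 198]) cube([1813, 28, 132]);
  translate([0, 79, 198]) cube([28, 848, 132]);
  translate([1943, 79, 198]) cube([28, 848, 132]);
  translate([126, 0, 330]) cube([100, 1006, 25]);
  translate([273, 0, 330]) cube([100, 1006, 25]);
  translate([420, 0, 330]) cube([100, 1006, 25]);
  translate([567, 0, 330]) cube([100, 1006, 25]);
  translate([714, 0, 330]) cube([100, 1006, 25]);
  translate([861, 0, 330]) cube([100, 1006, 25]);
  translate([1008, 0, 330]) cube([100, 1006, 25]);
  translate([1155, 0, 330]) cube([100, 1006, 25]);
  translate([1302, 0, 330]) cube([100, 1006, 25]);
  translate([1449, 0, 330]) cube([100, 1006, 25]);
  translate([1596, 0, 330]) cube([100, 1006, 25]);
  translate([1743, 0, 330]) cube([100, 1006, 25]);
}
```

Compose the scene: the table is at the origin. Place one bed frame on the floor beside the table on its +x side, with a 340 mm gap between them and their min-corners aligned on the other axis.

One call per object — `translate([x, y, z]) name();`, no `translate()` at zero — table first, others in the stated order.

table();
translate([973, 0, 0]) bed_frame();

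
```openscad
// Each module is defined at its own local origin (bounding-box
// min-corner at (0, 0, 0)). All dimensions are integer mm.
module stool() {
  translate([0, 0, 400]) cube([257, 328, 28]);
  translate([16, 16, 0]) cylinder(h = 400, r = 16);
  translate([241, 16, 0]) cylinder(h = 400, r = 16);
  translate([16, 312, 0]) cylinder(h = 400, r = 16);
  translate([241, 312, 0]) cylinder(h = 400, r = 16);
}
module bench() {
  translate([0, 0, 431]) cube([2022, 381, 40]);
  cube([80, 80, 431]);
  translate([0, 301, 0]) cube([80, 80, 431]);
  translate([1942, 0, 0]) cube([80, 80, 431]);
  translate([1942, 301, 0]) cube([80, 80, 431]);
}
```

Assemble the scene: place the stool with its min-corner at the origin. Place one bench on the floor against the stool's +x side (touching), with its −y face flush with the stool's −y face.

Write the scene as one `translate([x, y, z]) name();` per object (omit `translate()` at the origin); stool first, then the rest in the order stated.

stool();
translate([257, 0, 0]) bench();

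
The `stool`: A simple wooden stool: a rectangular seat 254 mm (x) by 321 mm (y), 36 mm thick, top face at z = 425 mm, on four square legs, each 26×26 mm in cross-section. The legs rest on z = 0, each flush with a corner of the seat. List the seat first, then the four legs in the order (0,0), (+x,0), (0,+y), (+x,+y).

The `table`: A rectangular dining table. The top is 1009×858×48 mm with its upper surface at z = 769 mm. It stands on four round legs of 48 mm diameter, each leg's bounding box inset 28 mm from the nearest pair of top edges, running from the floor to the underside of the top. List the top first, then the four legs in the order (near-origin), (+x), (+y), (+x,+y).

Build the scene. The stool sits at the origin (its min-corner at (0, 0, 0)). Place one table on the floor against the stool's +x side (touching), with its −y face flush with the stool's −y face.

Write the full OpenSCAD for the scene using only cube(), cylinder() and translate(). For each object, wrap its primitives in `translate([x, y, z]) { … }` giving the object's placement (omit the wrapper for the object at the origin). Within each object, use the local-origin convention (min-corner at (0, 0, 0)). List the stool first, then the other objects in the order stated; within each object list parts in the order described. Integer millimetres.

translate([0, 0, 389]) cube([254, 321, 36]);
cube([26, 26, 389]);
translate([228, 0, 0]) cube([26, 26, 389]);
translate([0, 295, 0]) cube([26, 26, 389]);
translate([228, 295, 0]) cube([26, 26, 389]);
translate([254, 0, 0]) {
  translate([0, 0, 721]) cube([1009, 858, 48]);
  translate([52, 52, 0]) cylinder(h = 721, r = 24);
  translate([957, 52, 0]) cylinder(h = 721, r = 24);
  translate([52, 806, 0]) cylinder(h = 721, r = 24);
  translate([957, 806, 0]) cylinder(h = 721, r = 24);
}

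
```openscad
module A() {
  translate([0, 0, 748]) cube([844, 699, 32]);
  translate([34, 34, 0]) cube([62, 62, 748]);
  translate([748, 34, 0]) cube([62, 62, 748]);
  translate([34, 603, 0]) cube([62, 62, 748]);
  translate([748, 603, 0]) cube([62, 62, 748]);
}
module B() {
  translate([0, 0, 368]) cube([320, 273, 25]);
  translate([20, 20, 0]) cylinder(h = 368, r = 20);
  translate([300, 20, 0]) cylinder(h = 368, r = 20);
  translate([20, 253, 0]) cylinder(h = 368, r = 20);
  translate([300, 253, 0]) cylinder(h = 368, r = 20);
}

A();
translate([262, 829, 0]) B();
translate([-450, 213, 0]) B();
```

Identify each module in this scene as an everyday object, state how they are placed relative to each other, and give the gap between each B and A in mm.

A is a table. B is a stool. Two stools sit around the table at the +y, −x sides. The gap between each stool and the table is 130 mm.

Each stool's nearest face is 130 mm from the table's bounding box.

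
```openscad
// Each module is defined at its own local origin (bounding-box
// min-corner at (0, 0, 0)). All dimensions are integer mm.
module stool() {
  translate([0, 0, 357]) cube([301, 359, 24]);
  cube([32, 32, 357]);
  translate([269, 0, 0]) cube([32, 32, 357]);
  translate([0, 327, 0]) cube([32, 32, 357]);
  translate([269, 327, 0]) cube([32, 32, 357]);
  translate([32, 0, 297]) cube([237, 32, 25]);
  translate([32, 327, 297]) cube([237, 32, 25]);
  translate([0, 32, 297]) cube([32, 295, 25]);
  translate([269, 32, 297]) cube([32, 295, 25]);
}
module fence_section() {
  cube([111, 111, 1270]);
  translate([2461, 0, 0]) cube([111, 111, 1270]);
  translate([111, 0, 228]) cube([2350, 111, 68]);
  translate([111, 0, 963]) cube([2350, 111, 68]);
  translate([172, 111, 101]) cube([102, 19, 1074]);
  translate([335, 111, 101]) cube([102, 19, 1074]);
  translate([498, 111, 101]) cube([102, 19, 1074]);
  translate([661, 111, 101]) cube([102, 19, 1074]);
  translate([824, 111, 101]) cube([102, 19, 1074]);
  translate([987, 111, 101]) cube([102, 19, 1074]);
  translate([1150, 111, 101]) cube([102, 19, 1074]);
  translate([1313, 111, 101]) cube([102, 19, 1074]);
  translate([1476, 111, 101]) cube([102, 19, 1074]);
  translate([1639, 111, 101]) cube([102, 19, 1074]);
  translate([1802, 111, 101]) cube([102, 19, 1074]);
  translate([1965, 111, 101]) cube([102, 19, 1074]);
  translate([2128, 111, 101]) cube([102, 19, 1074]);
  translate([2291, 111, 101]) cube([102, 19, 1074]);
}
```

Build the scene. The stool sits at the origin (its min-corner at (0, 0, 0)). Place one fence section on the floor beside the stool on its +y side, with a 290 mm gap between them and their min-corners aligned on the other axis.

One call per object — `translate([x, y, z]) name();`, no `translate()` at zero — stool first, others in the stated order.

stool();
translate([0, 649, 0]) fence_section();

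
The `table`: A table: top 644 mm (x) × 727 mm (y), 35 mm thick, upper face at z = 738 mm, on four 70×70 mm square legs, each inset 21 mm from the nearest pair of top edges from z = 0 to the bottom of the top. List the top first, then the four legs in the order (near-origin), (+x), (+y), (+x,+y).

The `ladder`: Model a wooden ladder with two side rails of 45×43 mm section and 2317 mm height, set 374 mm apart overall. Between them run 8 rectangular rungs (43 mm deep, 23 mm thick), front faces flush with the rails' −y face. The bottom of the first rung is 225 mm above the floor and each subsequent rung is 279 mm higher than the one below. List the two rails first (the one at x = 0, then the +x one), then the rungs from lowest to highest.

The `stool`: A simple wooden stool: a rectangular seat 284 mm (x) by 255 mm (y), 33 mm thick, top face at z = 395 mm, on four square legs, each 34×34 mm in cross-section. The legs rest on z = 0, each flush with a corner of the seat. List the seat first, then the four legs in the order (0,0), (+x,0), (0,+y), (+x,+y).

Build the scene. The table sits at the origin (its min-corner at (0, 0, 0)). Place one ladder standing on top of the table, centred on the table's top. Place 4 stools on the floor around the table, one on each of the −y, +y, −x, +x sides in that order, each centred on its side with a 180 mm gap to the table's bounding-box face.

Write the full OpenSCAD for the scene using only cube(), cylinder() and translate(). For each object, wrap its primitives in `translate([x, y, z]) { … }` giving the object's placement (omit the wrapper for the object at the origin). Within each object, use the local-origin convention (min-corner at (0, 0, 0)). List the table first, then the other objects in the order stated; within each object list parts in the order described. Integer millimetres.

translate([0, 0, 703]) cube([644, 727, 35]);
translate([21, 21, 0]) cube([70, 70, 703]);
translate([553, 21, 0]) cube([70, 70, 703]);
translate([21, 636, 0]) cube([70, 70, 703]);
translate([553, 636, 0]) cube([70, 70, 703]);
translate([135, 342, 738]) {
  cube([45, 43, 2317]);
  translate([329, 0, 0]) cube([45, 43, 2317]);
  translate([45, 0, 225]) cube([284, 43, 23]);
  translate([45, 0, 504]) cube([284, 43, 23]);
  translate([45, 0, 783]) cube([284, 43, 23]);
  translate([45, 0, 1062]) cube([284, 43, 23]);
  translate([45, 0, 1341]) cube([284, 43, 23]);
  translate([45, 0, 1620]) cube([284, 43, 23]);
  translate([45, 0, 1899]) cube([284, 43, 23]);
  translate([45, 0, 2178]) cube([284, 43, 23]);
}
translate([180, -435, 0]) {
  translate([0, 0, 362]) cube([284, 255, 33]);
  cube([34, 34, 362]);
  translate([250, 0, 0]) cube([34, 34, 362]);
  translate([0, 221, 0]) cube([34, 34, 362]);
  translate([250, 221, 0]) cube([34, 34, 362]);
}
translate([180, 907, 0]) {
  translate([0, 0, 362]) cube([284, 255, 33]);
  cube([34, 34, 362]);
  translate([250, 0, 0]) cube([34, 34, 362]);
  translate([0, 221, 0]) cube([34, 34, 362]);
  translate([250, 221, 0]) cube([34, 34, 362]);
}
translate([-464, 236, 0]) {
  translate([0, 0, 362]) cube([284, 255, 33]);
  cube([34, 34, 362]);
  translate([250, 0, 0]) cube([34, 34, 362]);
  translate([0, 221, 0]) cube([34, 34, 362]);
  translate([250, 221, 0]) cube([34, 34, 362]);
}
translate([824, 236, 0]) {
  translate([0, 0, 362]) cube([284, 255, 33]);
  cube([34, 34, 362]);
  translate([250, 0, 0]) cube([34, 34, 362]);
  translate([0, 221, 0]) cube([34, 34, 362]);
  translate([250, 221, 0]) cube([34, 34, 362]);
}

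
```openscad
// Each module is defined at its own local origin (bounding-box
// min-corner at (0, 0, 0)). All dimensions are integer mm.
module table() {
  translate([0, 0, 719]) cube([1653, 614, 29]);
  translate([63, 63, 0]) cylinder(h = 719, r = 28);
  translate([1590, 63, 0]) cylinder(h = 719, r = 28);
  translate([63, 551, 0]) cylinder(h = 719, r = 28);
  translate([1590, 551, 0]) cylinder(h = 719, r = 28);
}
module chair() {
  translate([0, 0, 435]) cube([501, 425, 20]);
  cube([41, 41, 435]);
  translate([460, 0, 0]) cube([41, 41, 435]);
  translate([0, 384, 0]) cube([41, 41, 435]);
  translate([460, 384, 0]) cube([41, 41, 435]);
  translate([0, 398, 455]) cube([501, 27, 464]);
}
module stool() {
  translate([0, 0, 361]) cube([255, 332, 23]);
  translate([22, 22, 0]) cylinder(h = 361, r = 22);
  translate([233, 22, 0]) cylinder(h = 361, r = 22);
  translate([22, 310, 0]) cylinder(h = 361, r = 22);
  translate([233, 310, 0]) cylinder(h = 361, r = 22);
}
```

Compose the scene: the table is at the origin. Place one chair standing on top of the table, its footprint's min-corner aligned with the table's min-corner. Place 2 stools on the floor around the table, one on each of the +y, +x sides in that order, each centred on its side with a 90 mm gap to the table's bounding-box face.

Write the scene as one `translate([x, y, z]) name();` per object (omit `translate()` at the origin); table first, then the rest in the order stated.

table();
translate([0, 0, 748]) chair();
translate([699, 704, 0]) stool();
translate([1743, 141, 0]) stool();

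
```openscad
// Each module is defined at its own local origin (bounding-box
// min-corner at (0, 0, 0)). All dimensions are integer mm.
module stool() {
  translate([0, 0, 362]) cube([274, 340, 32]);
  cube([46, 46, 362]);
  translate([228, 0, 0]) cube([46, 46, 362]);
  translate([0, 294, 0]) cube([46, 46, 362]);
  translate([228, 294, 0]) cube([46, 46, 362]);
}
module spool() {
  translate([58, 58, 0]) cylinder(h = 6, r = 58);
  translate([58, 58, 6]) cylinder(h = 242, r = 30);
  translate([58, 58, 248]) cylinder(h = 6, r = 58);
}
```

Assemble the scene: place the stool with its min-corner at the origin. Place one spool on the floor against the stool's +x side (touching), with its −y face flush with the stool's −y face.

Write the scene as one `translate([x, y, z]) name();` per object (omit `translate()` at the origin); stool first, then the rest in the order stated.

stool();
translate([274, 0, 0]) spool();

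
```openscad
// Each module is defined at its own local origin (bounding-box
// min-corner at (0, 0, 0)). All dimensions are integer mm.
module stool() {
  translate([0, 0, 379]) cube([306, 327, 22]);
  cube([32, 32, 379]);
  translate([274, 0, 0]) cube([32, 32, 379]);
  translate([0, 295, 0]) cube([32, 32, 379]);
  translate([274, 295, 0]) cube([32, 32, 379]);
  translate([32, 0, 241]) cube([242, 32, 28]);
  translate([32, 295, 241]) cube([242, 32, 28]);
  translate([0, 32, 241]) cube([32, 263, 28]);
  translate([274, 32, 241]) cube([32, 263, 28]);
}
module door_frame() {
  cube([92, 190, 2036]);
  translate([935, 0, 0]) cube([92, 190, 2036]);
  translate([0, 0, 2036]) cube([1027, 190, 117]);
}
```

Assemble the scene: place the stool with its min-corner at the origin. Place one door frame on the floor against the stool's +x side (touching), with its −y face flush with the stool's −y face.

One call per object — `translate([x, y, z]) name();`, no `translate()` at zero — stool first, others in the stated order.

stool();
translate([306, 0, 0]) door_frame();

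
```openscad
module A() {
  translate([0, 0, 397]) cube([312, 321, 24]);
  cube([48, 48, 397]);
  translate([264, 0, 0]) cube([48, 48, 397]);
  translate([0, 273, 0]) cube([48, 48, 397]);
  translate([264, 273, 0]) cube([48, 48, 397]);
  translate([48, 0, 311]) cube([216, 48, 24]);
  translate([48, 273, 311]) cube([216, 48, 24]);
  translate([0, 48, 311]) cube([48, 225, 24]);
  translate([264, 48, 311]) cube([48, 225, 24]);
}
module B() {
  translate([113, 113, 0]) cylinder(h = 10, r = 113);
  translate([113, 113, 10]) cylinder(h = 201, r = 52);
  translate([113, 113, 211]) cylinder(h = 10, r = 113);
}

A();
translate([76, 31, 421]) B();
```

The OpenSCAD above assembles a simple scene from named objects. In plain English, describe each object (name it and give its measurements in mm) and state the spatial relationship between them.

A is a simple wooden stool: a rectangular seat 312 mm (x) by 321 mm (y), 24 mm thick, top face at z = 421 mm, on four square legs, each 48×48 mm in cross-section. The legs rest on z = 0, each flush with a corner of the seat. Four stretchers, 48 mm wide and 24 mm tall, connect adjacent legs with their undersides at z = 311 mm, each running between the inner faces of the legs it joins and aligned with the legs' outer faces on the other axis.

B is a spool: two coaxial disc flanges of radius 113 mm and thickness 10 mm, joined by a core cylinder of radius 52 mm and height 201 mm. The lower flange rests on z = 0 and the three cylinders share a vertical axis.

The spool is on top of the stool.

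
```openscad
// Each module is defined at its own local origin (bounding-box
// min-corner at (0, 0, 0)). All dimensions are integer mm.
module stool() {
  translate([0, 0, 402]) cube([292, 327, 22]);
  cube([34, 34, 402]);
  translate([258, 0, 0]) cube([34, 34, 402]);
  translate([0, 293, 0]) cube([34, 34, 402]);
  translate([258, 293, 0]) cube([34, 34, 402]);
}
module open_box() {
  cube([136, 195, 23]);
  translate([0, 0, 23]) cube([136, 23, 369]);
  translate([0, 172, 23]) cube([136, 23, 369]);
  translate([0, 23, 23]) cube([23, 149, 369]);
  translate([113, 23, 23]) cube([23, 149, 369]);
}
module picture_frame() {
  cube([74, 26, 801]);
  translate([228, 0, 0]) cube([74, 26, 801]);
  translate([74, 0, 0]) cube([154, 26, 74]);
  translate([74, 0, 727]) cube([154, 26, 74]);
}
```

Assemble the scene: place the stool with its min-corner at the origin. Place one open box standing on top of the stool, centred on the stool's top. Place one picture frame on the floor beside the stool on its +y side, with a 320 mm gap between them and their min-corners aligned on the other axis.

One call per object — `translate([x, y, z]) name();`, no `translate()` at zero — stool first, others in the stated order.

stool();
translate([78, 66, 424]) open_box();
translate([0, 647, 0]) picture_frame();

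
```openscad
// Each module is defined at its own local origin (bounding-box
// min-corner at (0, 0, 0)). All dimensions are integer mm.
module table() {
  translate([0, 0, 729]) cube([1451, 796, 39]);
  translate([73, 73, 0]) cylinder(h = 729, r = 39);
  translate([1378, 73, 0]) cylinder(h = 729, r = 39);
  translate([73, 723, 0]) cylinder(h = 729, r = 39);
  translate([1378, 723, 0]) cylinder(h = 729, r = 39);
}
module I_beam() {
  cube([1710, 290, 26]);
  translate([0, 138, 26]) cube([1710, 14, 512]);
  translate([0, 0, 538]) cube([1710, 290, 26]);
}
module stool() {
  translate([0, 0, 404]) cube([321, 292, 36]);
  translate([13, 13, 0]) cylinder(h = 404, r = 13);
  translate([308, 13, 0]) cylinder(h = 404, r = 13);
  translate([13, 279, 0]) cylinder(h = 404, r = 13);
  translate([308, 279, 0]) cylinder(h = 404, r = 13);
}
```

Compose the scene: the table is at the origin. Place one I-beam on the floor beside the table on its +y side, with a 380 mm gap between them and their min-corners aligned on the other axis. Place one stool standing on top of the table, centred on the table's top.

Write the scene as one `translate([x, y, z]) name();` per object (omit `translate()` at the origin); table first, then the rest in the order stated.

table();
translate([0, 1176, 0]) I_beam();
translate([565, 252, 768]) stool();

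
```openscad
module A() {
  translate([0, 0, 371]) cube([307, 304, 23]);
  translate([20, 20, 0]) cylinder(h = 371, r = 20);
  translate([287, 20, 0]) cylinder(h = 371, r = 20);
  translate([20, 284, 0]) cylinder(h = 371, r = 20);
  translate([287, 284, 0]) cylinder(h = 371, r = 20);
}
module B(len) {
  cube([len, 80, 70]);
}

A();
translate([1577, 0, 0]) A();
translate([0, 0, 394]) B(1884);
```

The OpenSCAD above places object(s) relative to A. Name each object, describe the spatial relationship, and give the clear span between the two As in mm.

Second stool starts at x = 1577; first ends at x = 307; clear span = 1577 − 307 = 1270 mm.

A is a stool. B is a beam. A beam spans the tops of two stools. The clear span between the two stools is 1270 mm.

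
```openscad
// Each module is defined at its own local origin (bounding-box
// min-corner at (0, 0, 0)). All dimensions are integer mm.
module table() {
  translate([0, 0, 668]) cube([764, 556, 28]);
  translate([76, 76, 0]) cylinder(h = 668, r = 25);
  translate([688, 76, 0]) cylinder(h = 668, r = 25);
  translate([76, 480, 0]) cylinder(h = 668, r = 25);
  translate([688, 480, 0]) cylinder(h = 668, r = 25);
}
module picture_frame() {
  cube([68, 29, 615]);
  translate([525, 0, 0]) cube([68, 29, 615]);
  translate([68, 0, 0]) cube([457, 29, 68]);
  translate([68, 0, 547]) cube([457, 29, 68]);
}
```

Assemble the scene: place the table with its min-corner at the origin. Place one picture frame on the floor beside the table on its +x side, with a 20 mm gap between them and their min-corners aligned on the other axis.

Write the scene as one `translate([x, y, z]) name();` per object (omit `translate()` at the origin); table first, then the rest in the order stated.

table();
translate([784, 0, 0]) picture_frame();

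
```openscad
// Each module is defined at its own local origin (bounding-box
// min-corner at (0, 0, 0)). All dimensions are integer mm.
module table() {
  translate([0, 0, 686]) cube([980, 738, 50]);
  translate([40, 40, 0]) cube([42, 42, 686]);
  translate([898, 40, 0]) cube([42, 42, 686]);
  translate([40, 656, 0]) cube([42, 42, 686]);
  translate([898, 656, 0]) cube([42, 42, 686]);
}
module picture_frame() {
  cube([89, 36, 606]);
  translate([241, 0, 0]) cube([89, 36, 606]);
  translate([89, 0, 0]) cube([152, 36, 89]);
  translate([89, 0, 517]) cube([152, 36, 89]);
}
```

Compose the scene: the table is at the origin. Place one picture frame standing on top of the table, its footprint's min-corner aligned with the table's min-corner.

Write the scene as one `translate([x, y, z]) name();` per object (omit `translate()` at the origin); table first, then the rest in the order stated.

table();
translate([0, 0, 736]) picture_frame();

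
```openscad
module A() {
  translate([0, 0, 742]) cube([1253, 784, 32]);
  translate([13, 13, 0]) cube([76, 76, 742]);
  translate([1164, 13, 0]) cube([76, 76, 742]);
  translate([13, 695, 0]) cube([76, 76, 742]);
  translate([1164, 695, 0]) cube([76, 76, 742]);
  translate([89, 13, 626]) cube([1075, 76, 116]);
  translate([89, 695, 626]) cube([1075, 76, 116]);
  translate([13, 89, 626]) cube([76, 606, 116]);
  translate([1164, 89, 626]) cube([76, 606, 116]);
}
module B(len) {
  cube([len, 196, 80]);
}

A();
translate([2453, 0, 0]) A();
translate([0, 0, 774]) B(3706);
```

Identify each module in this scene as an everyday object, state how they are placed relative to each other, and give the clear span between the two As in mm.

A is a table. B is a beam. A beam spans the tops of two tables. The clear span between the two tables is 1200 mm.

Second table starts at x = 2453; first ends at x = 1253; clear span = 2453 − 1253 = 1200 mm.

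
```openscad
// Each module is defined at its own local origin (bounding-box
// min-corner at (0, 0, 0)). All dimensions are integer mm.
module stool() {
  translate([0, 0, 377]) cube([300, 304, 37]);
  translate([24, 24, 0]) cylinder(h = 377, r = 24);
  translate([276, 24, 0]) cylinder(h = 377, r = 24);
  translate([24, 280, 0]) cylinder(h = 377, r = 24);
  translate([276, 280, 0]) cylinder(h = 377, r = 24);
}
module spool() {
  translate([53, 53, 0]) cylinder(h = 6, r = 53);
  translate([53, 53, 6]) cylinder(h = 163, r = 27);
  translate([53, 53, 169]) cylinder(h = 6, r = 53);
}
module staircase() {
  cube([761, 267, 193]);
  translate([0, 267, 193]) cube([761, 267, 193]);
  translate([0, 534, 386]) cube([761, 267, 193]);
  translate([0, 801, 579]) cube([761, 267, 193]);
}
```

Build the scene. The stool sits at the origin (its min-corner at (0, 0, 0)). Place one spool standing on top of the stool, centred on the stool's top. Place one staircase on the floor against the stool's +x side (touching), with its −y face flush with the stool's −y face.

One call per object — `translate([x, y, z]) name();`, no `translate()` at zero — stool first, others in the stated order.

stool();
translate([97, 99, 414]) spool();
translate([300, 0, 0]) staircase();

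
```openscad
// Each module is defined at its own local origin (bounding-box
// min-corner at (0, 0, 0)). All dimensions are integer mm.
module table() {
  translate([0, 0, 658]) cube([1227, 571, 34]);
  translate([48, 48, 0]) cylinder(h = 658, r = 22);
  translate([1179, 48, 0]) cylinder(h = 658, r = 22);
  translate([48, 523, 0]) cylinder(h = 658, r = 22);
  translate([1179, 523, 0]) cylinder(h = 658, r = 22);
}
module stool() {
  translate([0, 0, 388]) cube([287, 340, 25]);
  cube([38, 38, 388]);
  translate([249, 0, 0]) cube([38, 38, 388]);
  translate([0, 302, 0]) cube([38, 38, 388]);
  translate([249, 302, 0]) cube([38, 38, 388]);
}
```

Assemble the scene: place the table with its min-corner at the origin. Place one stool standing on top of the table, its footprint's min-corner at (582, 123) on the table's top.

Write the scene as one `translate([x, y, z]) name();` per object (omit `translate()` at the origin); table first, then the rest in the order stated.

table();
translate([582, 123, 692]) stool();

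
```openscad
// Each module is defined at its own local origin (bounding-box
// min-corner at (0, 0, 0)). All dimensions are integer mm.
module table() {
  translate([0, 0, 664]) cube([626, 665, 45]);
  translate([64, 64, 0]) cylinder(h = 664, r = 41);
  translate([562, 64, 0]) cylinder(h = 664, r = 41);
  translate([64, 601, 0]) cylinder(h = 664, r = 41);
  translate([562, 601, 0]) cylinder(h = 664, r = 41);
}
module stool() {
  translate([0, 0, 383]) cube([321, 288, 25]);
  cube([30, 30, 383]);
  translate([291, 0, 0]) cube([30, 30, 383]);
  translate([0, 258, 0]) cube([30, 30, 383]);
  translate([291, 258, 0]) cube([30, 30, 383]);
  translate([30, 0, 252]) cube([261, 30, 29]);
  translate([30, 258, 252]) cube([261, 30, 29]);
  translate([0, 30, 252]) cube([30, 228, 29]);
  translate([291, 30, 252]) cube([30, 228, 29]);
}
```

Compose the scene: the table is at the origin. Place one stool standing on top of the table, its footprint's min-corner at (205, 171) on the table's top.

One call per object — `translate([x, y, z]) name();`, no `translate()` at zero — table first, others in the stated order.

table();
translate([205, 171, 709]) stool();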